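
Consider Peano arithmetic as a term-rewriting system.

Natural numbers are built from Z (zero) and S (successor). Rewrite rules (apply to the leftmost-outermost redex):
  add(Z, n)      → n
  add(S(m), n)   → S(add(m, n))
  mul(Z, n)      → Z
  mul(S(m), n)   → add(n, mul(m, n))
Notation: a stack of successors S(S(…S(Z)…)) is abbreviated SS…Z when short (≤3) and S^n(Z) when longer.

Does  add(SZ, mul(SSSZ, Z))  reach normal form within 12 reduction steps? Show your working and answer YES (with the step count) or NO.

  start: add(SZ, mul(SSSZ, Z))
  [1] S(add(Z, mul(SSSZ, Z)))
  [2] S(mul(SSSZ, Z))
  [3] S(add(Z, mul(SSZ, Z)))
  [4] S(mul(SSZ, Z))
  [5] S(add(Z, mul(SZ, Z)))
  [6] S(mul(SZ, Z))
  [7] S(add(Z, mul(Z, Z)))
  [8] S(mul(Z, Z))
  [9] SZ

Answer: YES — reaches normal form SZ in 9 ≤ 12 steps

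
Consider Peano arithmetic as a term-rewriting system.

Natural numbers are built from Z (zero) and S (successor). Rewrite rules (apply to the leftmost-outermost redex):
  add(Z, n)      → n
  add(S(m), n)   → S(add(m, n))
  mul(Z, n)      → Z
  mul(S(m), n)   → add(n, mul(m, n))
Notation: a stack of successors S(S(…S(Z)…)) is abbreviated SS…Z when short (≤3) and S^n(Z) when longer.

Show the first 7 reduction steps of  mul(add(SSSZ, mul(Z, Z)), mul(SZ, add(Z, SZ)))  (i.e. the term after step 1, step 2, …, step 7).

  start: mul(add(SSSZ, mul(Z, Z)), mul(SZ, add(Z, SZ)))
  →1  mul(S(add(SSZ, mul(Z, Z))), mul(SZ, add(Z, SZ)))
  →2  add(mul(SZ, add(Z, SZ)), mul(add(SSZ, mul(Z, Z)), mul(SZ, add(Z, SZ))))
  →3  add(add(add(Z, SZ), mul(Z, add(Z, SZ))), mul(add(SSZ, mul(Z, Z)), mul(SZ, add(Z, SZ))))
  →4  add(add(SZ, mul(Z, add(Z, SZ))), mul(add(SSZ, mul(Z, Z)), mul(SZ, add(Z, SZ))))
  →5  add(S(add(Z, mul(Z, add(Z, SZ)))), mul(add(SSZ, mul(Z, Z)), mul(SZ, add(Z, SZ))))
  →6  S(add(add(Z, mul(Z, add(Z, SZ))), mul(add(SSZ, mul(Z, Z)), mul(SZ, add(Z, SZ)))))
  →7  S(add(mul(Z, add(Z, SZ)), mul(add(SSZ, mul(Z, Z)), mul(SZ, add(Z, SZ)))))

Answer: after 7 steps: S(add(mul(Z, add(Z, SZ)), mul(add(SSZ, mul(Z, Z)), mul(SZ, add(Z, SZ)))))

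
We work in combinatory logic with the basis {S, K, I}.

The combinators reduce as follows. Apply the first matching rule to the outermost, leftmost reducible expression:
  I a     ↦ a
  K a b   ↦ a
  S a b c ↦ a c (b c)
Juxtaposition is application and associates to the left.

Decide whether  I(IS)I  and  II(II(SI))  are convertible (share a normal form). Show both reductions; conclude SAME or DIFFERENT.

Term A:
  start: I(IS)I
  [1] ISI
  [2] SI

Term B:
  start: II(II(SI))
  [1] I(II(SI))
  [2] II(SI)
  [3] I(SI)
  [4] SI

Answer: SAME — A ⇓ SI, B ⇓ SI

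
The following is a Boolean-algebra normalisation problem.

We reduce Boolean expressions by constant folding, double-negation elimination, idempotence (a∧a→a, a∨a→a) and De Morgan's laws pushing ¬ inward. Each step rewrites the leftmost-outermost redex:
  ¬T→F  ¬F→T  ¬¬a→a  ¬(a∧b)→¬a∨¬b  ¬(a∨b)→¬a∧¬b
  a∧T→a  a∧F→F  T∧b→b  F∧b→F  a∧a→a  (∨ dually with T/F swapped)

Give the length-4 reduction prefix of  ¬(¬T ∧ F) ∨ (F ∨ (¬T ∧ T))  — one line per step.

  start: ¬(¬T ∧ F) ∨ (F ∨ (¬T ∧ T))
  →1  (¬¬T ∨ ¬F) ∨ (F ∨ (¬T ∧ T))
  →2  (T ∨ ¬F) ∨ (F ∨ (¬T ∧ T))
  →3  T ∨ (F ∨ (¬T ∧ T))
  →4  T

Answer: after 4 steps: T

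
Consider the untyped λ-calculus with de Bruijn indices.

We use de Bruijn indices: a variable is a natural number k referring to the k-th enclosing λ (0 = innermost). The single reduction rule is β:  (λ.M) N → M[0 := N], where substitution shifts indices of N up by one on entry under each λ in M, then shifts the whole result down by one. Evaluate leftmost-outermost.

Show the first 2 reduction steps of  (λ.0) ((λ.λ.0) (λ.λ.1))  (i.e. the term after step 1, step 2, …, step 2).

  start: (λ.0) ((λ.λ.0) (λ.λ.1))
  step 1: (λ.λ.0) (λ.λ.1)
  step 2: λ.0

Answer: after 2 steps: λ.0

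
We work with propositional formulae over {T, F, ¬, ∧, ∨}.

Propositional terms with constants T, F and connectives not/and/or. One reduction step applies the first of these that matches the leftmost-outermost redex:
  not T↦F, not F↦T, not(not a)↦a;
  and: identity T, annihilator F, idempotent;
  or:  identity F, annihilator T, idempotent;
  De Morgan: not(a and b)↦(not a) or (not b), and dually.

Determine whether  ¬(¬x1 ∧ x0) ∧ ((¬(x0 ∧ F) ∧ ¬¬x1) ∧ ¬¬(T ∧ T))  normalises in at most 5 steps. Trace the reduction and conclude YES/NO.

  start: ¬(¬x1 ∧ x0) ∧ ((¬(x0 ∧ F) ∧ ¬¬x1) ∧ ¬¬(T ∧ T))
  step 1: (¬¬x1 ∨ ¬x0) ∧ ((¬(x0 ∧ F) ∧ ¬¬x1) ∧ ¬¬(T ∧ T))
  step 2: (x1 ∨ ¬x0) ∧ ((¬(x0 ∧ F) ∧ ¬¬x1) ∧ ¬¬(T ∧ T))
  step 3: (x1 ∨ ¬x0) ∧ (((¬x0 ∨ ¬F) ∧ ¬¬x1) ∧ ¬¬(T ∧ T))
  step 4: (x1 ∨ ¬x0) ∧ (((¬x0 ∨ T) ∧ ¬¬x1) ∧ ¬¬(T ∧ T))
  step 5: (x1 ∨ ¬x0) ∧ ((T ∧ ¬¬x1) ∧ ¬¬(T ∧ T))

Answer: NO — after 5 steps the term is (x1 ∨ ¬x0) ∧ ((T ∧ ¬¬x1) ∧ ¬¬(T ∧ T)), not yet normal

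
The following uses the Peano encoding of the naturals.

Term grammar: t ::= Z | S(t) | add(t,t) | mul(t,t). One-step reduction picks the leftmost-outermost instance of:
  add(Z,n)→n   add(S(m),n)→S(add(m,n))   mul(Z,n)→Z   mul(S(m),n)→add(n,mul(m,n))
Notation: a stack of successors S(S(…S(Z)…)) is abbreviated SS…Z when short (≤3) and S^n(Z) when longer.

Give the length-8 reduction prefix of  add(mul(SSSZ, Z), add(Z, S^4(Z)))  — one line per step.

  start: add(mul(SSSZ, Z), add(Z, S^4(Z)))
  [1] add(add(Z, mul(SSZ, Z)), add(Z, S^4(Z)))
  [2] add(mul(SSZ, Z), add(Z, S^4(Z)))
  [3] add(add(Z, mul(SZ, Z)), add(Z, S^4(Z)))
  [4] add(mul(SZ, Z), add(Z, S^4(Z)))
  [5] add(add(Z, mul(Z, Z)), add(Z, S^4(Z)))
  [6] add(mul(Z, Z), add(Z, S^4(Z)))
  [7] add(Z, add(Z, S^4(Z)))
  [8] add(Z, S^4(Z))

Answer: after 8 steps: add(Z, S^4(Z))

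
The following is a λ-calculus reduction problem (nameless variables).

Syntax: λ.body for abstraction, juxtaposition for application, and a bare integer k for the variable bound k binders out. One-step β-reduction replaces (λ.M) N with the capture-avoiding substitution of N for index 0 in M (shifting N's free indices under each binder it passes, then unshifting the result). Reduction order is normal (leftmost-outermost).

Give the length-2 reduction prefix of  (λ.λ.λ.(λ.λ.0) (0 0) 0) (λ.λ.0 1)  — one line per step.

  start: (λ.λ.λ.(λ.λ.0) (0 0) 0) (λ.λ.0 1)
  →1  λ.λ.(λ.λ.0) (0 0) 0
  →2  λ.λ.(λ.0) 0

Answer: after 2 steps: λ.λ.(λ.0) 0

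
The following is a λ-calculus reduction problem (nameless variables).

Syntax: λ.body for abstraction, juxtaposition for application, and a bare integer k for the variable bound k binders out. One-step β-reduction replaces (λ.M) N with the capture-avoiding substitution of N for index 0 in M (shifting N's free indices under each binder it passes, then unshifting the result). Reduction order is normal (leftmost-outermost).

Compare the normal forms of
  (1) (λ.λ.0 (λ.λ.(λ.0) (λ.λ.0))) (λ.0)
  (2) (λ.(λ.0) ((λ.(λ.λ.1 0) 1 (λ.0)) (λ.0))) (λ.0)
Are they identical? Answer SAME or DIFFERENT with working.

Answer: DIFFERENT — A ⇓ λ.0 (λ.λ.λ.λ.0), B ⇓ λ.0

Reduction:
Term A:
  start: (λ.λ.0 (λ.λ.(λ.0) (λ.λ.0))) (λ.0)
  →1  λ.0 (λ.λ.(λ.0) (λ.λ.0))
  →2  λ.0 (λ.λ.λ.λ.0)

Term B:
  start: (λ.(λ.0) ((λ.(λ.λ.1 0) 1 (λ.0)) (λ.0))) (λ.0)
  →1  (λ.0) ((λ.(λ.λ.1 0) (λ.0) (λ.0)) (λ.0))
  →2  (λ.(λ.λ.1 0) (λ.0) (λ.0)) (λ.0)
  →3  (λ.λ.1 0) (λ.0) (λ.0)
  →4  (λ.(λ.0) 0) (λ.0)
  →5  (λ.0) (λ.0)
  →6  λ.0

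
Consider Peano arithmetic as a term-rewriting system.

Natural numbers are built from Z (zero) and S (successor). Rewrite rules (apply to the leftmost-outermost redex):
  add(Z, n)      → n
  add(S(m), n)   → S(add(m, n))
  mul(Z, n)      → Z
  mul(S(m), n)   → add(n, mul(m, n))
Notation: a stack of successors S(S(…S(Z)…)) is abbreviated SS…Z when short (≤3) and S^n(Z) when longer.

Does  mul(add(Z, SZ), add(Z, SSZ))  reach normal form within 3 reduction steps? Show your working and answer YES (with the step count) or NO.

Answer: NO — after 3 steps the term is add(SSZ, mul(Z, add(Z, SSZ))), not yet normal

Working:
  start: mul(add(Z, SZ), add(Z, SSZ))
  [1] mul(SZ, add(Z, SSZ))
  [2] add(add(Z, SSZ), mul(Z, add(Z, SSZ)))
  [3] add(SSZ, mul(Z, add(Z, SSZ)))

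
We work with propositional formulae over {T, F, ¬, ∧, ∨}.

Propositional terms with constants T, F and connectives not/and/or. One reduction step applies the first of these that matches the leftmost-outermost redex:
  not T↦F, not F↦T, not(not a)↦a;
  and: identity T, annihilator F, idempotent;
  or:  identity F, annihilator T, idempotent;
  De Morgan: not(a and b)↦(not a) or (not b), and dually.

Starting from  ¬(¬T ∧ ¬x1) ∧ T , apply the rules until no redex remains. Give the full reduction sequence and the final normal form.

Answer: normal form = T  (in 4 steps)

Derivation:
  start: ¬(¬T ∧ ¬x1) ∧ T
  step 1: ¬(¬T ∧ ¬x1)
  step 2: ¬¬T ∨ ¬¬x1
  step 3: T ∨ ¬¬x1
  step 4: T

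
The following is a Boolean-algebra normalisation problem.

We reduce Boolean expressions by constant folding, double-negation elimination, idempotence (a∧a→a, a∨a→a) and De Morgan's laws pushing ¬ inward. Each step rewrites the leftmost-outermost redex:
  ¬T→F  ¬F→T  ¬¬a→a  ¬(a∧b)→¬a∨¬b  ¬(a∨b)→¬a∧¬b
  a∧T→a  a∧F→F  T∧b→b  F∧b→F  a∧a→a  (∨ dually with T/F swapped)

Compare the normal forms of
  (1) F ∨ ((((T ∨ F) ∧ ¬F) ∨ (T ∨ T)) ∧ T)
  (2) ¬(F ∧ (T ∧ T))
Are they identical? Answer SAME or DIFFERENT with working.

Answer: SAME — A ⇓ T, B ⇓ T

Reduction:
Term A:
  start: F ∨ ((((T ∨ F) ∧ ¬F) ∨ (T ∨ T)) ∧ T)
  [1] (((T ∨ F) ∧ ¬F) ∨ (T ∨ T)) ∧ T
  [2] ((T ∨ F) ∧ ¬F) ∨ (T ∨ T)
  [3] (T ∧ ¬F) ∨ (T ∨ T)
  [4] ¬F ∨ (T ∨ T)
  [5] T ∨ (T ∨ T)
  [6] T

Term B:
  start: ¬(F ∧ (T ∧ T))
  [1] ¬F ∨ ¬(T ∧ T)
  [2] T ∨ ¬(T ∧ T)
  [3] T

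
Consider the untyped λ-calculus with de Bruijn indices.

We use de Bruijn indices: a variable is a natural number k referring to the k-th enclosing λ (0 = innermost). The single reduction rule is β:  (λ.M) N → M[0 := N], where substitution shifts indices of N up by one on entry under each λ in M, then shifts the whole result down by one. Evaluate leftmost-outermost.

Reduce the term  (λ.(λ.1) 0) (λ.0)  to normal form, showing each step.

  start: (λ.(λ.1) 0) (λ.0)
  step 1: (λ.λ.0) (λ.0)
  step 2: λ.0

Answer: normal form = λ.0  (in 2 steps)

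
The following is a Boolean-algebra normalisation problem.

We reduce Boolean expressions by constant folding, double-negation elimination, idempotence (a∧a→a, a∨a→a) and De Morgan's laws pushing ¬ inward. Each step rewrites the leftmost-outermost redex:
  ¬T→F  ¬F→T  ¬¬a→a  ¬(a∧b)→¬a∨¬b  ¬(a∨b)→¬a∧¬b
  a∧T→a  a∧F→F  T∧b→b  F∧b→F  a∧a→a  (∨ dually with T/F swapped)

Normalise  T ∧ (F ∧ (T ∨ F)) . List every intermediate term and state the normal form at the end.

Answer: normal form = F  (in 2 steps)

Working:
  start: T ∧ (F ∧ (T ∨ F))
  step 1: F ∧ (T ∨ F)
  step 2: F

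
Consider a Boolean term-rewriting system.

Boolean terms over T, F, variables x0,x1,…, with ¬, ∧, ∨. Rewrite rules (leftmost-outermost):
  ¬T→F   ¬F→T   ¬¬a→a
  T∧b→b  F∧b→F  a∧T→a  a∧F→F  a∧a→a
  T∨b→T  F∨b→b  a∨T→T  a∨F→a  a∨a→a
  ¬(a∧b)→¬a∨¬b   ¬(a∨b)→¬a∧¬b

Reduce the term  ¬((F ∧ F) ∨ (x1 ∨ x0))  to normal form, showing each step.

Answer: normal form = ¬x1 ∧ ¬x0  (in 6 steps)

Working:
  start: ¬((F ∧ F) ∨ (x1 ∨ x0))
  [1] ¬(F ∧ F) ∧ ¬(x1 ∨ x0)
  [2] (¬F ∨ ¬F) ∧ ¬(x1 ∨ x0)
  [3] ¬F ∧ ¬(x1 ∨ x0)
  [4] T ∧ ¬(x1 ∨ x0)
  [5] ¬(x1 ∨ x0)
  [6] ¬x1 ∧ ¬x0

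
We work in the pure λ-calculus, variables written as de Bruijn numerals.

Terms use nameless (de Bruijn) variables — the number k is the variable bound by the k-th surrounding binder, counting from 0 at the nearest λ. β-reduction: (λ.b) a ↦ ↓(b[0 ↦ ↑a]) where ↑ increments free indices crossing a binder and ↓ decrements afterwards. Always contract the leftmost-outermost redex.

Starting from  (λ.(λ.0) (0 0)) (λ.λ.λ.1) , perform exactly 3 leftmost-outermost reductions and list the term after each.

Answer: after 3 steps: λ.λ.1

Working:
  start: (λ.(λ.0) (0 0)) (λ.λ.λ.1)
  step 1: (λ.0) ((λ.λ.λ.1) (λ.λ.λ.1))
  step 2: (λ.λ.λ.1) (λ.λ.λ.1)
  step 3: λ.λ.1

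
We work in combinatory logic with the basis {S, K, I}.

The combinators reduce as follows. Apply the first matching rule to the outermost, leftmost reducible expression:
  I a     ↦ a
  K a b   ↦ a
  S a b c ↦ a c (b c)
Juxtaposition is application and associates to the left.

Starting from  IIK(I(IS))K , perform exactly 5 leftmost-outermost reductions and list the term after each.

Answer: after 5 steps: S

Derivation:
  start: IIK(I(IS))K
  step 1: IK(I(IS))K
  step 2: K(I(IS))K
  step 3: I(IS)
  step 4: IS
  step 5: S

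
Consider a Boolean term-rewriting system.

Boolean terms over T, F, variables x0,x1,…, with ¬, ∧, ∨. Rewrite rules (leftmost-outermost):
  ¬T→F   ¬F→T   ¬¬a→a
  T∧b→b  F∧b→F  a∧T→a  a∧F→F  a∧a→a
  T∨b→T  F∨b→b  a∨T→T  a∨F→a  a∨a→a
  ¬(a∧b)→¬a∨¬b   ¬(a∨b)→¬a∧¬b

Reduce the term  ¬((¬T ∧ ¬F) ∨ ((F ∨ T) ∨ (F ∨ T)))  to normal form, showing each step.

Answer: normal form = F  (in 11 steps)

Reduction:
  start: ¬((¬T ∧ ¬F) ∨ ((F ∨ T) ∨ (F ∨ T)))
  [1] ¬(¬T ∧ ¬F) ∧ ¬((F ∨ T) ∨ (F ∨ T))
  [2] (¬¬T ∨ ¬¬F) ∧ ¬((F ∨ T) ∨ (F ∨ T))
  [3] (T ∨ ¬¬F) ∧ ¬((F ∨ T) ∨ (F ∨ T))
  [4] T ∧ ¬((F ∨ T) ∨ (F ∨ T))
  [5] ¬((F ∨ T) ∨ (F ∨ T))
  [6] ¬(F ∨ T) ∧ ¬(F ∨ T)
  [7] ¬(F ∨ T)
  [8] ¬F ∧ ¬T
  [9] T ∧ ¬T
  [10] ¬T
  [11] F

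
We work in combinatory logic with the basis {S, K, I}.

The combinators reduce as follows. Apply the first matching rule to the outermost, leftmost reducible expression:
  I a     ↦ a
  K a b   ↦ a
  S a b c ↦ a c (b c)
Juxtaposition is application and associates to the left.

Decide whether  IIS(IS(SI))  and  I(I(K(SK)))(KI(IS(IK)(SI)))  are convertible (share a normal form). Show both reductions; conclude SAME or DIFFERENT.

Term A:
  start: IIS(IS(SI))
  step 1: IS(IS(SI))
  step 2: S(IS(SI))
  step 3: S(S(SI))

Term B:
  start: I(I(K(SK)))(KI(IS(IK)(SI)))
  step 1: I(K(SK))(KI(IS(IK)(SI)))
  step 2: K(SK)(KI(IS(IK)(SI)))
  step 3: SK

Answer: DIFFERENT — A ⇓ S(S(SI)), B ⇓ SK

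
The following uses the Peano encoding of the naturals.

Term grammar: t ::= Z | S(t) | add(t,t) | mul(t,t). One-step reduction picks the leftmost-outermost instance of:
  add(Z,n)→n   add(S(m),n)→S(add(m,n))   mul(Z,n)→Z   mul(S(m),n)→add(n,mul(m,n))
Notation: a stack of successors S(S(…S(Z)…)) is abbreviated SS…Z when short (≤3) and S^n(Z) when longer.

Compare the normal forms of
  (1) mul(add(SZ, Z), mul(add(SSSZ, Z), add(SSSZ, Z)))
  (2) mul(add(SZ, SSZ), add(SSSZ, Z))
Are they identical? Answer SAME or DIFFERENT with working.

Answer: SAME — A ⇓ S^9(Z), B ⇓ S^9(Z)

Derivation:
Term A:
  start: mul(add(SZ, Z), mul(add(SSSZ, Z), add(SSSZ, Z)))
  [1] mul(S(add(Z, Z)), mul(add(SSSZ, Z), add(SSSZ, Z)))
  [2] add(mul(add(SSSZ, Z), add(SSSZ, Z)), mul(add(Z, Z), mul(add(SSSZ, Z), add(SSSZ, Z))))
  [3] add(mul(S(add(SSZ, Z)), add(SSSZ, Z)), mul(add(Z, Z), mul(add(SSSZ, Z), add(SSSZ, Z))))
  [4] add(add(add(SSSZ, Z), mul(add(SSZ, Z), add(SSSZ, Z))), mul(add(Z, Z), mul(add(SSSZ, Z), add(SSSZ, Z))))
  [5] add(add(S(add(SSZ, Z)), mul(add(SSZ, Z), add(SSSZ, Z))), mul(add(Z, Z), mul(add(SSSZ, Z), add(SSSZ, Z))))
  [6] add(S(add(add(SSZ, Z), mul(add(SSZ, Z), add(SSSZ, Z)))), mul(add(Z, Z), mul(add(SSSZ, Z), add(SSSZ, Z))))
  [7] S(add(add(add(SSZ, Z), mul(add(SSZ, Z), add(SSSZ, Z))), mul(add(Z, Z), mul(add(SSSZ, Z), add(SSSZ, Z)))))
  [8] S(add(add(S(add(SZ, Z)), mul(add(SSZ, Z), add(SSSZ, Z))), mul(add(Z, Z), mul(add(SSSZ, Z), add(SSSZ, Z)))))
  [9] S(add(S(add(add(SZ, Z), mul(add(SSZ, Z), add(SSSZ, Z)))), mul(add(Z, Z), mul(add(SSSZ, Z), add(SSSZ, Z)))))
  [10] S(S(add(add(add(SZ, Z), mul(add(SSZ, Z), add(SSSZ, Z))), mul(add(Z, Z), mul(add(SSSZ, Z), add(SSSZ, Z))))))
  [11] S(S(add(add(S(add(Z, Z)), mul(add(SSZ, Z), add(SSSZ, Z))), mul(add(Z, Z), mul(add(SSSZ, Z), add(SSSZ, Z))))))
  [12] S(S(add(S(add(add(Z, Z), mul(add(SSZ, Z), add(SSSZ, Z)))), mul(add(Z, Z), mul(add(SSSZ, Z), add(SSSZ, Z))))))
  [13] S(S(S(add(add(add(Z, Z), mul(add(SSZ, Z), add(SSSZ, Z))), mul(add(Z, Z), mul(add(SSSZ, Z), add(SSSZ, Z)))))))
  [14] S(S(S(add(add(Z, mul(add(SSZ, Z), add(SSSZ, Z))), mul(add(Z, Z), mul(add(SSSZ, Z), add(SSSZ, Z)))))))
  [15] S(S(S(add(mul(add(SSZ, Z), add(SSSZ, Z)), mul(add(Z, Z), mul(add(SSSZ, Z), add(SSSZ, Z)))))))
  [16] S(S(S(add(mul(S(add(SZ, Z)), add(SSSZ, Z)), mul(add(Z, Z), mul(add(SSSZ, Z), add(SSSZ, Z)))))))
  [17] S(S(S(add(add(add(SSSZ, Z), mul(add(SZ, Z), add(SSSZ, Z))), mul(add(Z, Z), mul(add(SSSZ, Z), add(SSSZ, Z)))))))
  [18] S(S(S(add(add(S(add(SSZ, Z)), mul(add(SZ, Z), add(SSSZ, Z))), mul(add(Z, Z), mul(add(SSSZ, Z), add(SSSZ, Z)))))))
  [19] S(S(S(add(S(add(add(SSZ, Z), mul(add(SZ, Z), add(SSSZ, Z)))), mul(add(Z, Z), mul(add(SSSZ, Z), add(SSSZ, Z)))))))
  [20] S(S(S(S(add(add(add(SSZ, Z), mul(add(SZ, Z), add(SSSZ, Z))), mul(add(Z, Z), mul(add(SSSZ, Z), add(SSSZ, Z))))))))
  [21] S(S(S(S(add(add(S(add(SZ, Z)), mul(add(SZ, Z), add(SSSZ, Z))), mul(add(Z, Z), mul(add(SSSZ, Z), add(SSSZ, Z))))))))
  [22] S(S(S(S(add(S(add(add(SZ, Z), mul(add(SZ, Z), add(SSSZ, Z)))), mul(add(Z, Z), mul(add(SSSZ, Z), add(SSSZ, Z))))))))
  [23] S(S(S(S(S(add(add(add(SZ, Z), mul(add(SZ, Z), add(SSSZ, Z))), mul(add(Z, Z), mul(add(SSSZ, Z), add(SSSZ, Z)))))))))
  [24] S(S(S(S(S(add(add(S(add(Z, Z)), mul(add(SZ, Z), add(SSSZ, Z))), mul(add(Z, Z), mul(add(SSSZ, Z), add(SSSZ, Z)))))))))
  [25] S(S(S(S(S(add(S(add(add(Z, Z), mul(add(SZ, Z), add(SSSZ, Z)))), mul(add(Z, Z), mul(add(SSSZ, Z), add(SSSZ, Z)))))))))
  [26] S(S(S(S(S(S(add(add(add(Z, Z), mul(add(SZ, Z), add(SSSZ, Z))), mul(add(Z, Z), mul(add(SSSZ, Z), add(SSSZ, Z))))))))))
  [27] S(S(S(S(S(S(add(add(Z, mul(add(SZ, Z), add(SSSZ, Z))), mul(add(Z, Z), mul(add(SSSZ, Z), add(SSSZ, Z))))))))))
  [28] S(S(S(S(S(S(add(mul(add(SZ, Z), add(SSSZ, Z)), mul(add(Z, Z), mul(add(SSSZ, Z), add(SSSZ, Z))))))))))
  [29] S(S(S(S(S(S(add(mul(S(add(Z, Z)), add(SSSZ, Z)), mul(add(Z, Z), mul(add(SSSZ, Z), add(SSSZ, Z))))))))))
  [30] S(S(S(S(S(S(add(add(add(SSSZ, Z), mul(add(Z, Z), add(SSSZ, Z))), mul(add(Z, Z), mul(add(SSSZ, Z), add(SSSZ, Z))))))))))
  [31] S(S(S(S(S(S(add(add(S(add(SSZ, Z)), mul(add(Z, Z), add(SSSZ, Z))), mul(add(Z, Z), mul(add(SSSZ, Z), add(SSSZ, Z))))))))))
  [32] S(S(S(S(S(S(add(S(add(add(SSZ, Z), mul(add(Z, Z), add(SSSZ, Z)))), mul(add(Z, Z), mul(add(SSSZ, Z), add(SSSZ, Z))))))))))
  [33] S(S(S(S(S(S(S(add(add(add(SSZ, Z), mul(add(Z, Z), add(SSSZ, Z))), mul(add(Z, Z), mul(add(SSSZ, Z), add(SSSZ, Z)))))))))))
  [34] S(S(S(S(S(S(S(add(add(S(add(SZ, Z)), mul(add(Z, Z), add(SSSZ, Z))), mul(add(Z, Z), mul(add(SSSZ, Z), add(SSSZ, Z)))))))))))
  [35] S(S(S(S(S(S(S(add(S(add(add(SZ, Z), mul(add(Z, Z), add(SSSZ, Z)))), mul(add(Z, Z), mul(add(SSSZ, Z), add(SSSZ, Z)))))))))))
  [36] S(S(S(S(S(S(S(S(add(add(add(SZ, Z), mul(add(Z, Z), add(SSSZ, Z))), mul(add(Z, Z), mul(add(SSSZ, Z), add(SSSZ, Z))))))))))))
  [37] S(S(S(S(S(S(S(S(add(add(S(add(Z, Z)), mul(add(Z, Z), add(SSSZ, Z))), mul(add(Z, Z), mul(add(SSSZ, Z), add(SSSZ, Z))))))))))))
  [38] S(S(S(S(S(S(S(S(add(S(add(add(Z, Z), mul(add(Z, Z), add(SSSZ, Z)))), mul(add(Z, Z), mul(add(SSSZ, Z), add(SSSZ, Z))))))))))))
  [39] S(S(S(S(S(S(S(S(S(add(add(add(Z, Z), mul(add(Z, Z), add(SSSZ, Z))), mul(add(Z, Z), mul(add(SSSZ, Z), add(SSSZ, Z)))))))))))))
  [40] S(S(S(S(S(S(S(S(S(add(add(Z, mul(add(Z, Z), add(SSSZ, Z))), mul(add(Z, Z), mul(add(SSSZ, Z), add(SSSZ, Z)))))))))))))
  [41] S(S(S(S(S(S(S(S(S(add(mul(add(Z, Z), add(SSSZ, Z)), mul(add(Z, Z), mul(add(SSSZ, Z), add(SSSZ, Z)))))))))))))
  [42] S(S(S(S(S(S(S(S(S(add(mul(Z, add(SSSZ, Z)), mul(add(Z, Z), mul(add(SSSZ, Z), add(SSSZ, Z)))))))))))))
  [43] S(S(S(S(S(S(S(S(S(add(Z, mul(add(Z, Z), mul(add(SSSZ, Z), add(SSSZ, Z)))))))))))))
  [44] S(S(S(S(S(S(S(S(S(mul(add(Z, Z), mul(add(SSSZ, Z), add(SSSZ, Z))))))))))))
  [45] S(S(S(S(S(S(S(S(S(mul(Z, mul(add(SSSZ, Z), add(SSSZ, Z))))))))))))
  [46] S^9(Z)

Term B:
  start: mul(add(SZ, SSZ), add(SSSZ, Z))
  [1] mul(S(add(Z, SSZ)), add(SSSZ, Z))
  [2] add(add(SSSZ, Z), mul(add(Z, SSZ), add(SSSZ, Z)))
  [3] add(S(add(SSZ, Z)), mul(add(Z, SSZ), add(SSSZ, Z)))
  [4] S(add(add(SSZ, Z), mul(add(Z, SSZ), add(SSSZ, Z))))
  [5] S(add(S(add(SZ, Z)), mul(add(Z, SSZ), add(SSSZ, Z))))
  [6] S(S(add(add(SZ, Z), mul(add(Z, SSZ), add(SSSZ, Z)))))
  [7] S(S(add(S(add(Z, Z)), mul(add(Z, SSZ), add(SSSZ, Z)))))
  [8] S(S(S(add(add(Z, Z), mul(add(Z, SSZ), add(SSSZ, Z))))))
  [9] S(S(S(add(Z, mul(add(Z, SSZ), add(SSSZ, Z))))))
  [10] S(S(S(mul(add(Z, SSZ), add(SSSZ, Z)))))
  [11] S(S(S(mul(SSZ, add(SSSZ, Z)))))
  [12] S(S(S(add(add(SSSZ, Z), mul(SZ, add(SSSZ, Z))))))
  [13] S(S(S(add(S(add(SSZ, Z)), mul(SZ, add(SSSZ, Z))))))
  [14] S(S(S(S(add(add(SSZ, Z), mul(SZ, add(SSSZ, Z)))))))
  [15] S(S(S(S(add(S(add(SZ, Z)), mul(SZ, add(SSSZ, Z)))))))
  [16] S(S(S(S(S(add(add(SZ, Z), mul(SZ, add(SSSZ, Z))))))))
  [17] S(S(S(S(S(add(S(add(Z, Z)), mul(SZ, add(SSSZ, Z))))))))
  [18] S(S(S(S(S(S(add(add(Z, Z), mul(SZ, add(SSSZ, Z)))))))))
  [19] S(S(S(S(S(S(add(Z, mul(SZ, add(SSSZ, Z)))))))))
  [20] S(S(S(S(S(S(mul(SZ, add(SSSZ, Z))))))))
  [21] S(S(S(S(S(S(add(add(SSSZ, Z), mul(Z, add(SSSZ, Z)))))))))
  [22] S(S(S(S(S(S(add(S(add(SSZ, Z)), mul(Z, add(SSSZ, Z)))))))))
  [23] S(S(S(S(S(S(S(add(add(SSZ, Z), mul(Z, add(SSSZ, Z))))))))))
  [24] S(S(S(S(S(S(S(add(S(add(SZ, Z)), mul(Z, add(SSSZ, Z))))))))))
  [25] S(S(S(S(S(S(S(S(add(add(SZ, Z), mul(Z, add(SSSZ, Z)))))))))))
  [26] S(S(S(S(S(S(S(S(add(S(add(Z, Z)), mul(Z, add(SSSZ, Z)))))))))))
  [27] S(S(S(S(S(S(S(S(S(add(add(Z, Z), mul(Z, add(SSSZ, Z))))))))))))
  [28] S(S(S(S(S(S(S(S(S(add(Z, mul(Z, add(SSSZ, Z))))))))))))
  [29] S(S(S(S(S(S(S(S(S(mul(Z, add(SSSZ, Z)))))))))))
  [30] S^9(Z)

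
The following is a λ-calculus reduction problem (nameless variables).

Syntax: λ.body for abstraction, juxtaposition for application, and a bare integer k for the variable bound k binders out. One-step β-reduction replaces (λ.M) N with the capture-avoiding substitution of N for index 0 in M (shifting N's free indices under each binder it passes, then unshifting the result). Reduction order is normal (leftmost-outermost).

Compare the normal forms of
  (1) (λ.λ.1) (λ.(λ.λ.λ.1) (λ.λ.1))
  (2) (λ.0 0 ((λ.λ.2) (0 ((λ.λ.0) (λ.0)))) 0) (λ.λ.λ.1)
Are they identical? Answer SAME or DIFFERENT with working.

Answer: SAME — A ⇓ λ.λ.λ.λ.1, B ⇓ λ.λ.λ.λ.1

Working:
Term A:
  start: (λ.λ.1) (λ.(λ.λ.λ.1) (λ.λ.1))
  step 1: λ.λ.(λ.λ.λ.1) (λ.λ.1)
  step 2: λ.λ.λ.λ.1

Term B:
  start: (λ.0 0 ((λ.λ.2) (0 ((λ.λ.0) (λ.0)))) 0) (λ.λ.λ.1)
  step 1: (λ.λ.λ.1) (λ.λ.λ.1) ((λ.λ.λ.λ.λ.1) ((λ.λ.λ.1) ((λ.λ.0) (λ.0)))) (λ.λ.λ.1)
  step 2: (λ.λ.1) ((λ.λ.λ.λ.λ.1) ((λ.λ.λ.1) ((λ.λ.0) (λ.0)))) (λ.λ.λ.1)
  step 3: (λ.(λ.λ.λ.λ.λ.1) ((λ.λ.λ.1) ((λ.λ.0) (λ.0)))) (λ.λ.λ.1)
  step 4: (λ.λ.λ.λ.λ.1) ((λ.λ.λ.1) ((λ.λ.0) (λ.0)))
  step 5: λ.λ.λ.λ.1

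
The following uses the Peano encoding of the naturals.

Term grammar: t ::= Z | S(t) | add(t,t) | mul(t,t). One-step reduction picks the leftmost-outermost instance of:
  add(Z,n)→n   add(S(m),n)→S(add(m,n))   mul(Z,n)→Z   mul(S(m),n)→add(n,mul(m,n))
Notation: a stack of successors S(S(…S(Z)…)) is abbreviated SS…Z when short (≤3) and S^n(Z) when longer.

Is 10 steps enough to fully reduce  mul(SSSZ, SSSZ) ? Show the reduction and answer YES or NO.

  start: mul(SSSZ, SSSZ)
  →1  add(SSSZ, mul(SSZ, SSSZ))
  →2  S(add(SSZ, mul(SSZ, SSSZ)))
  →3  S(S(add(SZ, mul(SSZ, SSSZ))))
  →4  S(S(S(add(Z, mul(SSZ, SSSZ)))))
  →5  S(S(S(mul(SSZ, SSSZ))))
  →6  S(S(S(add(SSSZ, mul(SZ, SSSZ)))))
  →7  S(S(S(S(add(SSZ, mul(SZ, SSSZ))))))
  →8  S(S(S(S(S(add(SZ, mul(SZ, SSSZ)))))))
  →9  S(S(S(S(S(S(add(Z, mul(SZ, SSSZ))))))))
  →10  S(S(S(S(S(S(mul(SZ, SSSZ)))))))

Answer: NO — after 10 steps the term is S(S(S(S(S(S(mul(SZ, SSSZ))))))), not yet normal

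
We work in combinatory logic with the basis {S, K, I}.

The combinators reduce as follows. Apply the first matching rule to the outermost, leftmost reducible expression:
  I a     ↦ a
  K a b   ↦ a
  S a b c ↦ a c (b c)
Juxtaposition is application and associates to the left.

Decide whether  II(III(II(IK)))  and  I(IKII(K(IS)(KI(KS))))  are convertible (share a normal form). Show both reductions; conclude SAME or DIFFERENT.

Answer: DIFFERENT — A ⇓ K, B ⇓ S

Reduction:
Term A:
  start: II(III(II(IK)))
  →1  I(III(II(IK)))
  →2  III(II(IK))
  →3  II(II(IK))
  →4  I(II(IK))
  →5  II(IK)
  →6  I(IK)
  →7  IK
  →8  K

Term B:
  start: I(IKII(K(IS)(KI(KS))))
  →1  IKII(K(IS)(KI(KS)))
  →2  KII(K(IS)(KI(KS)))
  →3  I(K(IS)(KI(KS)))
  →4  K(IS)(KI(KS))
  →5  IS
  →6  S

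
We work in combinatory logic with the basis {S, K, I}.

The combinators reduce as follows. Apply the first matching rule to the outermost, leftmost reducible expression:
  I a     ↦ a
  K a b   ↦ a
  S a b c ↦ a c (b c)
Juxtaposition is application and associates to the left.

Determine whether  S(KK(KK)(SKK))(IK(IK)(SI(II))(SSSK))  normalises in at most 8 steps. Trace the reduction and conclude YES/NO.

  start: S(KK(KK)(SKK))(IK(IK)(SI(II))(SSSK))
  step 1: S(K(SKK))(IK(IK)(SI(II))(SSSK))
  step 2: S(K(SKK))(K(IK)(SI(II))(SSSK))
  step 3: S(K(SKK))(IK(SSSK))
  step 4: S(K(SKK))(K(SSSK))
  step 5: S(K(SKK))(K(SK(SK)))

Answer: YES — reaches normal form S(K(SKK))(K(SK(SK))) in 5 ≤ 8 steps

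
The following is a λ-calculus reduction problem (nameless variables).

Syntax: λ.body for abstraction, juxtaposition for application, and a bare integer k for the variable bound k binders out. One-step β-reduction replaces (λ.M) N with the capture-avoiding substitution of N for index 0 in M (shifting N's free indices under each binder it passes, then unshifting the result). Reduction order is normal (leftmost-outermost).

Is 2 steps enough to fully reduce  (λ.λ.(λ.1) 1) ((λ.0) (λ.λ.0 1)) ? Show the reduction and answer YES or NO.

  start: (λ.λ.(λ.1) 1) ((λ.0) (λ.λ.0 1))
  →1  λ.(λ.1) ((λ.0) (λ.λ.0 1))
  →2  λ.0

Answer: YES — reaches normal form λ.0 in 2 ≤ 2 steps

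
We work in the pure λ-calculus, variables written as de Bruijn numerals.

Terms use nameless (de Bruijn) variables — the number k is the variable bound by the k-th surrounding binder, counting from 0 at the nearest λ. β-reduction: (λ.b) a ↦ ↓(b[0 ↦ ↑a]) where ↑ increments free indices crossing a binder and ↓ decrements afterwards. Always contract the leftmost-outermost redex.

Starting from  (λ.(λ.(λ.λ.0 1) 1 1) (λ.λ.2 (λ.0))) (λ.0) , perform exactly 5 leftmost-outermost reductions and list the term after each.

  start: (λ.(λ.(λ.λ.0 1) 1 1) (λ.λ.2 (λ.0))) (λ.0)
  [1] (λ.(λ.λ.0 1) (λ.0) (λ.0)) (λ.λ.(λ.0) (λ.0))
  [2] (λ.λ.0 1) (λ.0) (λ.0)
  [3] (λ.0 (λ.0)) (λ.0)
  [4] (λ.0) (λ.0)
  [5] λ.0

Answer: after 5 steps: λ.0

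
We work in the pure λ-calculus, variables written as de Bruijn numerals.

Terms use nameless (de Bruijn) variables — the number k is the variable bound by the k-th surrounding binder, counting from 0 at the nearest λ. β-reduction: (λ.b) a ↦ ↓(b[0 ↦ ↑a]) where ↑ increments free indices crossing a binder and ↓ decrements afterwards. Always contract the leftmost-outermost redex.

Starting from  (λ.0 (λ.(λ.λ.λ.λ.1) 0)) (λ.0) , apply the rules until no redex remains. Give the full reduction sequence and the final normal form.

Answer: normal form = λ.λ.λ.λ.1  (in 3 steps)

Derivation:
  start: (λ.0 (λ.(λ.λ.λ.λ.1) 0)) (λ.0)
  [1] (λ.0) (λ.(λ.λ.λ.λ.1) 0)
  [2] λ.(λ.λ.λ.λ.1) 0
  [3] λ.λ.λ.λ.1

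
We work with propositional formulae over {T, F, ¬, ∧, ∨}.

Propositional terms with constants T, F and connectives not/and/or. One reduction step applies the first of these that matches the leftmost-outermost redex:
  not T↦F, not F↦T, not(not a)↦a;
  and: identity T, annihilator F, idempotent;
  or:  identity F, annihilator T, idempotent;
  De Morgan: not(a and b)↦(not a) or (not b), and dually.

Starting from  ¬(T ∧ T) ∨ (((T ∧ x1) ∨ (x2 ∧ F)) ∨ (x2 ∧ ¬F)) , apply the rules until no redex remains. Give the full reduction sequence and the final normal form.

Answer: normal form = x1 ∨ x2  (in 9 steps)

Derivation:
  start: ¬(T ∧ T) ∨ (((T ∧ x1) ∨ (x2 ∧ F)) ∨ (x2 ∧ ¬F))
  →1  (¬T ∨ ¬T) ∨ (((T ∧ x1) ∨ (x2 ∧ F)) ∨ (x2 ∧ ¬F))
  →2  ¬T ∨ (((T ∧ x1) ∨ (x2 ∧ F)) ∨ (x2 ∧ ¬F))
  →3  F ∨ (((T ∧ x1) ∨ (x2 ∧ F)) ∨ (x2 ∧ ¬F))
  →4  ((T ∧ x1) ∨ (x2 ∧ F)) ∨ (x2 ∧ ¬F)
  →5  (x1 ∨ (x2 ∧ F)) ∨ (x2 ∧ ¬F)
  →6  (x1 ∨ F) ∨ (x2 ∧ ¬F)
  →7  x1 ∨ (x2 ∧ ¬F)
  →8  x1 ∨ (x2 ∧ T)
  →9  x1 ∨ x2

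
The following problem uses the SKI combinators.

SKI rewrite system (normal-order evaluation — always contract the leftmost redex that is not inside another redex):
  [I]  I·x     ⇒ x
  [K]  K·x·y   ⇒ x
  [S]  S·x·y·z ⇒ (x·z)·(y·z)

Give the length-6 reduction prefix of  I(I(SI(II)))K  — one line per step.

  start: I(I(SI(II)))K
  [1] I(SI(II))K
  [2] SI(II)K
  [3] IK(IIK)
  [4] K(IIK)
  [5] K(IK)
  [6] KK

Answer: after 6 steps: KK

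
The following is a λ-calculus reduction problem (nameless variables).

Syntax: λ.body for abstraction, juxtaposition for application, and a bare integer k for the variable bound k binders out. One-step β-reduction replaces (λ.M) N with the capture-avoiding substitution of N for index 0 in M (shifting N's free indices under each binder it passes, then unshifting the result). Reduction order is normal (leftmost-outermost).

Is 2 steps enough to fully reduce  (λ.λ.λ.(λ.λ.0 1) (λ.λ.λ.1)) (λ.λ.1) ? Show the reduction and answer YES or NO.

  start: (λ.λ.λ.(λ.λ.0 1) (λ.λ.λ.1)) (λ.λ.1)
  step 1: λ.λ.(λ.λ.0 1) (λ.λ.λ.1)
  step 2: λ.λ.λ.0 (λ.λ.λ.1)

Answer: YES — reaches normal form λ.λ.λ.0 (λ.λ.λ.1) in 2 ≤ 2 steps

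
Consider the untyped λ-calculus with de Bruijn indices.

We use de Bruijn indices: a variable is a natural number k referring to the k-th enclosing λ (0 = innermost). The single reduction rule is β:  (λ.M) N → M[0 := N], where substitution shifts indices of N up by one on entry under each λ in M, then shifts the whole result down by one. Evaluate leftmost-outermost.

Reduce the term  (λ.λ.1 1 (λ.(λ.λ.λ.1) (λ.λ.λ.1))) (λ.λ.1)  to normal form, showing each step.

  start: (λ.λ.1 1 (λ.(λ.λ.λ.1) (λ.λ.λ.1))) (λ.λ.1)
  [1] λ.(λ.λ.1) (λ.λ.1) (λ.(λ.λ.λ.1) (λ.λ.λ.1))
  [2] λ.(λ.λ.λ.1) (λ.(λ.λ.λ.1) (λ.λ.λ.1))
  [3] λ.λ.λ.1

Answer: normal form = λ.λ.λ.1  (in 3 steps)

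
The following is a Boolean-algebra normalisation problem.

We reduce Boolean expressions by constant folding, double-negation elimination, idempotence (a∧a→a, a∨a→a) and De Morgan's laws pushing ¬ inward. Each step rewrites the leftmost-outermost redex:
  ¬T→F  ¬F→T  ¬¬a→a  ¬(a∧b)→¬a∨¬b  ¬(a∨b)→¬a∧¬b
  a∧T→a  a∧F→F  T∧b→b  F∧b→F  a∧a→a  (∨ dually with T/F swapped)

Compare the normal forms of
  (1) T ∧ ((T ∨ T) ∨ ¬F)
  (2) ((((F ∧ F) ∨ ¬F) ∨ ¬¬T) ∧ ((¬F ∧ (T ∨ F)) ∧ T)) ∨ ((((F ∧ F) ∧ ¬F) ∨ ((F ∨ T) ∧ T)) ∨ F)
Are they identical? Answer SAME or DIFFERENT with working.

Answer: SAME — A ⇓ T, B ⇓ T

Working:
Term A:
  start: T ∧ ((T ∨ T) ∨ ¬F)
  →1  (T ∨ T) ∨ ¬F
  →2  T ∨ ¬F
  →3  T

Term B:
  start: ((((F ∧ F) ∨ ¬F) ∨ ¬¬T) ∧ ((¬F ∧ (T ∨ F)) ∧ T)) ∨ ((((F ∧ F) ∧ ¬F) ∨ ((F ∨ T) ∧ T)) ∨ F)
  →1  (((F ∨ ¬F) ∨ ¬¬T) ∧ ((¬F ∧ (T ∨ F)) ∧ T)) ∨ ((((F ∧ F) ∧ ¬F) ∨ ((F ∨ T) ∧ T)) ∨ F)
  →2  ((¬F ∨ ¬¬T) ∧ ((¬F ∧ (T ∨ F)) ∧ T)) ∨ ((((F ∧ F) ∧ ¬F) ∨ ((F ∨ T) ∧ T)) ∨ F)
  →3  ((T ∨ ¬¬T) ∧ ((¬F ∧ (T ∨ F)) ∧ T)) ∨ ((((F ∧ F) ∧ ¬F) ∨ ((F ∨ T) ∧ T)) ∨ F)
  →4  (T ∧ ((¬F ∧ (T ∨ F)) ∧ T)) ∨ ((((F ∧ F) ∧ ¬F) ∨ ((F ∨ T) ∧ T)) ∨ F)
  →5  ((¬F ∧ (T ∨ F)) ∧ T) ∨ ((((F ∧ F) ∧ ¬F) ∨ ((F ∨ T) ∧ T)) ∨ F)
  →6  (¬F ∧ (T ∨ F)) ∨ ((((F ∧ F) ∧ ¬F) ∨ ((F ∨ T) ∧ T)) ∨ F)
  →7  (T ∧ (T ∨ F)) ∨ ((((F ∧ F) ∧ ¬F) ∨ ((F ∨ T) ∧ T)) ∨ F)
  →8  (T ∨ F) ∨ ((((F ∧ F) ∧ ¬F) ∨ ((F ∨ T) ∧ T)) ∨ F)
  →9  T ∨ ((((F ∧ F) ∧ ¬F) ∨ ((F ∨ T) ∧ T)) ∨ F)
  →10  T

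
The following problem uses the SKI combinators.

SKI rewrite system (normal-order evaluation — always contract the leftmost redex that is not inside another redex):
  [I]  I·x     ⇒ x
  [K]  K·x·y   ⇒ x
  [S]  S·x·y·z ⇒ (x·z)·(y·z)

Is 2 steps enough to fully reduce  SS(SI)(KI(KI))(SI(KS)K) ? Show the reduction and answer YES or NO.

  start: SS(SI)(KI(KI))(SI(KS)K)
  step 1: S(KI(KI))(SI(KI(KI)))(SI(KS)K)
  step 2: KI(KI)(SI(KS)K)(SI(KI(KI))(SI(KS)K))

Answer: NO — after 2 steps the term is KI(KI)(SI(KS)K)(SI(KI(KI))(SI(KS)K)), not yet normal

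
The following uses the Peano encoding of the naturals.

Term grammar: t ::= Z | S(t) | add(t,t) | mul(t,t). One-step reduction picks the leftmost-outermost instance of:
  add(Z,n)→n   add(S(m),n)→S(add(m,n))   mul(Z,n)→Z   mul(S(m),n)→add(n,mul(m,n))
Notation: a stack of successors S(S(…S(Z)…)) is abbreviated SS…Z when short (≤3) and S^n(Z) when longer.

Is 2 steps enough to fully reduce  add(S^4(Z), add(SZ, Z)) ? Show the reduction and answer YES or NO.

Answer: NO — after 2 steps the term is S(S(add(SSZ, add(SZ, Z)))), not yet normal

Reduction:
  start: add(S^4(Z), add(SZ, Z))
  →1  S(add(SSSZ, add(SZ, Z)))
  →2  S(S(add(SSZ, add(SZ, Z))))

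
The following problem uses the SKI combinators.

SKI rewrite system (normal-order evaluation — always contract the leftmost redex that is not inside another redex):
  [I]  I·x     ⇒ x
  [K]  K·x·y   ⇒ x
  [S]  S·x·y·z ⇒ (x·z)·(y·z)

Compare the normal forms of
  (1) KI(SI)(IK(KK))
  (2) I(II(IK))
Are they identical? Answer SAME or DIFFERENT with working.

Term A:
  start: KI(SI)(IK(KK))
  [1] I(IK(KK))
  [2] IK(KK)
  [3] K(KK)

Term B:
  start: I(II(IK))
  [1] II(IK)
  [2] I(IK)
  [3] IK
  [4] K

Answer: DIFFERENT — A ⇓ K(KK), B ⇓ K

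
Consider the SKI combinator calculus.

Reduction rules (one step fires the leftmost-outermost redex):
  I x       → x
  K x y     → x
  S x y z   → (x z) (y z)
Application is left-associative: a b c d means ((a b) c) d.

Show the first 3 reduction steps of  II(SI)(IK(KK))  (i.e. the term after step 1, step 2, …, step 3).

Answer: after 3 steps: SI(K(KK))

Reduction:
  start: II(SI)(IK(KK))
  →1  I(SI)(IK(KK))
  →2  SI(IK(KK))
  →3  SI(K(KK))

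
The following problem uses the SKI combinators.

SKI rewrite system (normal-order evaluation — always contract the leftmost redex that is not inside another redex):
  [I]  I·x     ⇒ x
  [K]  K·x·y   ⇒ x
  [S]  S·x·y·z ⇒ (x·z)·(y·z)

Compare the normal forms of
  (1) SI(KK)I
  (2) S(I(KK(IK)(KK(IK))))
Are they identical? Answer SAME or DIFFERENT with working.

Answer: DIFFERENT — A ⇓ K, B ⇓ S(KK)

Reduction:
Term A:
  start: SI(KK)I
  [1] II(KKI)
  [2] I(KKI)
  [3] KKI
  [4] K

Term B:
  start: S(I(KK(IK)(KK(IK))))
  [1] S(KK(IK)(KK(IK)))
  [2] S(K(KK(IK)))
  [3] S(KK)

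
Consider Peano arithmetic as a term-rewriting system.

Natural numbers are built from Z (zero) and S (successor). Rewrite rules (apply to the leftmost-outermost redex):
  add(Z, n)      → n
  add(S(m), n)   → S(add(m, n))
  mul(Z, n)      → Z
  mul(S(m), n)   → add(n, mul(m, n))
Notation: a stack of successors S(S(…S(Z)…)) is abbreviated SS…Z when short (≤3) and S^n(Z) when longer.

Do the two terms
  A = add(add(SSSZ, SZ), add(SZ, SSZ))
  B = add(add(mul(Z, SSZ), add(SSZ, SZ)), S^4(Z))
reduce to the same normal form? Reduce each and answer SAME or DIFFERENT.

Term A:
  start: add(add(SSSZ, SZ), add(SZ, SSZ))
  →1  add(S(add(SSZ, SZ)), add(SZ, SSZ))
  →2  S(add(add(SSZ, SZ), add(SZ, SSZ)))
  →3  S(add(S(add(SZ, SZ)), add(SZ, SSZ)))
  →4  S(S(add(add(SZ, SZ), add(SZ, SSZ))))
  →5  S(S(add(S(add(Z, SZ)), add(SZ, SSZ))))
  →6  S(S(S(add(add(Z, SZ), add(SZ, SSZ)))))
  →7  S(S(S(add(SZ, add(SZ, SSZ)))))
  →8  S(S(S(S(add(Z, add(SZ, SSZ))))))
  →9  S(S(S(S(add(SZ, SSZ)))))
  →10  S(S(S(S(S(add(Z, SSZ))))))
  →11  S^7(Z)

Term B:
  start: add(add(mul(Z, SSZ), add(SSZ, SZ)), S^4(Z))
  →1  add(add(Z, add(SSZ, SZ)), S^4(Z))
  →2  add(add(SSZ, SZ), S^4(Z))
  →3  add(S(add(SZ, SZ)), S^4(Z))
  →4  S(add(add(SZ, SZ), S^4(Z)))
  →5  S(add(S(add(Z, SZ)), S^4(Z)))
  →6  S(S(add(add(Z, SZ), S^4(Z))))
  →7  S(S(add(SZ, S^4(Z))))
  →8  S(S(S(add(Z, S^4(Z)))))
  →9  S^7(Z)

Answer: SAME — A ⇓ S^7(Z), B ⇓ S^7(Z)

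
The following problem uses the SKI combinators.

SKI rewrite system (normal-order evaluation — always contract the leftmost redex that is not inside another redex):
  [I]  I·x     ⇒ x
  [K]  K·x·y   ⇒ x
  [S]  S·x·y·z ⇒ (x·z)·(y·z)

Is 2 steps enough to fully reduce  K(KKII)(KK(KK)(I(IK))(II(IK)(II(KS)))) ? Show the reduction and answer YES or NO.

  start: K(KKII)(KK(KK)(I(IK))(II(IK)(II(KS))))
  [1] KKII
  [2] KI

Answer: YES — reaches normal form KI in 2 ≤ 2 steps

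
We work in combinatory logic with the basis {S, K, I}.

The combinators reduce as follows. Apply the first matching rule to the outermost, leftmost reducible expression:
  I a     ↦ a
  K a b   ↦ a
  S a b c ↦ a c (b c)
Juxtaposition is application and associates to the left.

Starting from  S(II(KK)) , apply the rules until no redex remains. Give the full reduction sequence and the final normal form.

  start: S(II(KK))
  step 1: S(I(KK))
  step 2: S(KK)

Answer: normal form = S(KK)  (in 2 steps)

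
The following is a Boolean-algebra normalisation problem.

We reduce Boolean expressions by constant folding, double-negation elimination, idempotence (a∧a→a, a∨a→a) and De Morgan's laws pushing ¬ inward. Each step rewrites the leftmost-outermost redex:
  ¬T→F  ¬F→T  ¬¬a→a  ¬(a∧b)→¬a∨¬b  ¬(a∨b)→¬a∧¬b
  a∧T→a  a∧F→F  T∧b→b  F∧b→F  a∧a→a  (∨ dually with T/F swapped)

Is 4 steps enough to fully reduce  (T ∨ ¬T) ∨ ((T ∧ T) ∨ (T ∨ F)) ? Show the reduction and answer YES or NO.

Answer: YES — reaches normal form T in 2 ≤ 4 steps

Working:
  start: (T ∨ ¬T) ∨ ((T ∧ T) ∨ (T ∨ F))
  [1] T ∨ ((T ∧ T) ∨ (T ∨ F))
  [2] T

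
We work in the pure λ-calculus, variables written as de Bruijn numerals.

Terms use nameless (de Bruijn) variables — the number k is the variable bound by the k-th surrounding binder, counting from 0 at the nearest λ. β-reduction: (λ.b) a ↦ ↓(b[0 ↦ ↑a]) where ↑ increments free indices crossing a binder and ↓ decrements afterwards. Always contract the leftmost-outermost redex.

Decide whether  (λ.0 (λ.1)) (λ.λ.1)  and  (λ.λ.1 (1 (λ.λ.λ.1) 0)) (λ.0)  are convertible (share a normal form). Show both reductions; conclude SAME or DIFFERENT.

Term A:
  start: (λ.0 (λ.1)) (λ.λ.1)
  →1  (λ.λ.1) (λ.λ.λ.1)
  →2  λ.λ.λ.λ.1

Term B:
  start: (λ.λ.1 (1 (λ.λ.λ.1) 0)) (λ.0)
  →1  λ.(λ.0) ((λ.0) (λ.λ.λ.1) 0)
  →2  λ.(λ.0) (λ.λ.λ.1) 0
  →3  λ.(λ.λ.λ.1) 0
  →4  λ.λ.λ.1

Answer: DIFFERENT — A ⇓ λ.λ.λ.λ.1, B ⇓ λ.λ.λ.1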